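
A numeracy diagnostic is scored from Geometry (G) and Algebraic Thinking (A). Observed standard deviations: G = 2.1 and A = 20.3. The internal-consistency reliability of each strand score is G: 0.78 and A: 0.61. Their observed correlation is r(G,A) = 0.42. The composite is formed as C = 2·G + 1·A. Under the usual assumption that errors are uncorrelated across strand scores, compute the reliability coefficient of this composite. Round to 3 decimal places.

0.672

Var(C) = 2²·2.1² + 20.3² + 2·[2·2.1·20.3·0.42] = 429.73 + 71.6184 = 501.348.
Because errors are independent across components, Cov(Tᵢ,Tⱼ) = Cov(Xᵢ,Xⱼ); the off-diagonal part of the true-score variance is the same as above.
True-score variance = [2²·2.1²·0.78 + 20.3²·0.61] + 71.6184 = 265.134 + 71.6184 = 336.753.
Reliability = 336.753 / 501.348 = 0.672.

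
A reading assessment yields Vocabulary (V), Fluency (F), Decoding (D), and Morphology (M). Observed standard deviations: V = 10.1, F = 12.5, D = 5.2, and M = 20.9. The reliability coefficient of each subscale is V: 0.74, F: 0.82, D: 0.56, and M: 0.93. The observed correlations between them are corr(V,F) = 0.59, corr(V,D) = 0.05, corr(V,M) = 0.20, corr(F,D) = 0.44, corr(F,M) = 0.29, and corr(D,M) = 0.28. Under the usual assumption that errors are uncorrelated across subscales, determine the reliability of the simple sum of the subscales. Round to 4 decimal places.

0.9211

Var(V+F+D+M) = 10.1² + 12.5² + 5.2² + 20.9² + 2·[10.1·12.5·0.59 + 10.1·5.2·0.05 + 10.1·20.9·0.20 + 12.5·5.2·0.44 + 12.5·20.9·0.29 + 5.2·20.9·0.28] = 722.11 + 508.249 = 1230.36.
Because errors are independent across components, Cov(Tᵢ,Tⱼ) = Cov(Xᵢ,Xⱼ); the off-diagonal part of the true-score variance is the same as above.
True-score variance = [10.1²·0.74 + 12.5²·0.82 + 5.2²·0.56 + 20.9²·0.93] + 508.249 = 624.988 + 508.249 = 1133.24.
Reliability = 1133.24 / 1230.36 = 0.9211.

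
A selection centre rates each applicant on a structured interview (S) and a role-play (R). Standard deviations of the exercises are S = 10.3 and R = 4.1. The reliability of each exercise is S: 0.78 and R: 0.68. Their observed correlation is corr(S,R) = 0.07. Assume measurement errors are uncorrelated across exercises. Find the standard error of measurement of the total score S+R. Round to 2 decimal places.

Var(total) = 122.9 + 5.9122 = 128.812.
True-score variance = 94.181 + 5.9122 = 100.093, so reliability = 0.7770.
Error variance = 128.812 − 100.093 = 28.719; SEM = √28.719 = 5.36.

5.36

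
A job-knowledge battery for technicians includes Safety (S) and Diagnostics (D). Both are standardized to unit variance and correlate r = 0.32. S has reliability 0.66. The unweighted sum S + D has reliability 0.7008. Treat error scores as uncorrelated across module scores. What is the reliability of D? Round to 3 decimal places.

Var(S+D) = 2 + 2·0.32 = 2.640.
True-score variance = ρ_S + ρ_D + 2·0.32, so 0.7008 = (0.66 + ρ_D + 0.64) / 2.640.
ρ_D = 0.7008·2.640 − 0.66 − 0.64 = 0.550.

0.550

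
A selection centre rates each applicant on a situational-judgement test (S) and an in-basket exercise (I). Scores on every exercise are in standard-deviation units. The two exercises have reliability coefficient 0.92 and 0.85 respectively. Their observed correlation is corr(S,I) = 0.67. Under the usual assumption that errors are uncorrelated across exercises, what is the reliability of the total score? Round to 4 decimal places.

Var(S+I) = 2 + 2·[0.67] = 2 + 1.34 = 3.34.
Because errors are independent across components, Cov(Tᵢ,Tⱼ) = Cov(Xᵢ,Xⱼ); the off-diagonal part of the true-score variance is the same as above.
True-score variance = [0.92 + 0.85] + 1.34 = 1.77 + 1.34 = 3.11.
Reliability = 3.11 / 3.34 = 0.9311.

0.9311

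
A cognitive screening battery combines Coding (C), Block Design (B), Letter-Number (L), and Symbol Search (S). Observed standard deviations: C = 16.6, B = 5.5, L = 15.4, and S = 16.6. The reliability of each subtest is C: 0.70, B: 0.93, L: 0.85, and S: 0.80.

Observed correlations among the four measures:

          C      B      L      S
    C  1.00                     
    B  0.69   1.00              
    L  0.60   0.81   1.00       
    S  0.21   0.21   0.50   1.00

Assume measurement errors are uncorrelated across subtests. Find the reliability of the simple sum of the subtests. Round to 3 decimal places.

0.902

Var(C+B+L+S) = 16.6² + 5.5² + 15.4² + 16.6² + 2·[16.6·5.5·0.69 + 16.6·15.4·0.60 + 16.6·16.6·0.21 + 5.5·15.4·0.81 + 5.5·16.6·0.21 + 15.4·16.6·0.50] = 818.53 + 979.697 = 1798.23.
With uncorrelated errors the cross-covariances are all true-score covariance, so they carry over unchanged; only the diagonal terms shrink to ρᵢσᵢ².
True-score variance = [16.6²·0.70 + 5.5²·0.93 + 15.4²·0.85 + 16.6²·0.80] + 979.697 = 643.059 + 979.697 = 1622.76.
Reliability = 1622.76 / 1798.23 = 0.902.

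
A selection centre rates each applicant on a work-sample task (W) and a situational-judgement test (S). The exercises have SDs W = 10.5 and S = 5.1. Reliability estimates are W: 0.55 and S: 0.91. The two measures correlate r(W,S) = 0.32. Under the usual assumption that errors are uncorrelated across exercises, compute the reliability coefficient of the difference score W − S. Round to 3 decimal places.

0.491

Var(W−S) = 10.5² + 5.1² − 2·10.5·5.1·0.32 = 136.26 − 34.272 = 101.988.
Under uncorrelated errors the observed covariances equal the true-score covariances, so only the own-variance terms attenuate.
True-score variance = [10.5²·0.55 + 5.1²·0.91] − 34.272 = 84.3066 − 34.272 = 50.0346.
Reliability = 50.0346 / 101.988 = 0.491.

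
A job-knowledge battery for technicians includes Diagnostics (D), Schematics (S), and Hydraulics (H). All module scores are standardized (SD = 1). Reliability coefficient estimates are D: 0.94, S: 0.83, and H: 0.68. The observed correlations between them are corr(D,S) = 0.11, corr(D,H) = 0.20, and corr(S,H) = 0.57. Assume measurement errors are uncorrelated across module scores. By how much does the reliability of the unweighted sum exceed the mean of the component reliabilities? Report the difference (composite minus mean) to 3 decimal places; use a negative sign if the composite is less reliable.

0.068

Var(sum) = 3 + 1.76 = 4.76; true-score variance = 2.45 + 1.76 = 4.21; composite reliability = 0.8845.
Mean component reliability = 0.8167.
Difference = 0.8845 − 0.8167 = 0.068.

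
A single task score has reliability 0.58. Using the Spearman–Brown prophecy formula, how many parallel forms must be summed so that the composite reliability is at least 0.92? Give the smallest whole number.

9

k ≥ ρ*(1−ρ₁)/(ρ₁(1−ρ*)) = 0.92·0.42 / (0.58·0.08) = 8.328.
Smallest integer k = 9.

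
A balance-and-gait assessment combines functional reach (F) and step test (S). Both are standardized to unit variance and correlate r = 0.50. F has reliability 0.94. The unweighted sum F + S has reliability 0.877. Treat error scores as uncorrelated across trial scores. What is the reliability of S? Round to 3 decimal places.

0.691

Var(F+S) = 2 + 2·0.50 = 3.000.
True-score variance = ρ_F + ρ_S + 2·0.50, so 0.877 = (0.94 + ρ_S + 1.00) / 3.000.
ρ_S = 0.877·3.000 − 0.94 − 1.00 = 0.691.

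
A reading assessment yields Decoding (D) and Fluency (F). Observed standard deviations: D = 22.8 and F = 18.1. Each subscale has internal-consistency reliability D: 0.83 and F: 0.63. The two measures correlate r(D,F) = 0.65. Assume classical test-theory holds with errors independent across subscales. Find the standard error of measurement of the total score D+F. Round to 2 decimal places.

Var(total) = 847.45 + 536.484 = 1383.93.
True-score variance = 637.861 + 536.484 = 1174.35, so reliability = 0.8486.
Error variance = 1383.93 − 1174.35 = 209.589; SEM = √209.589 = 14.48.

14.48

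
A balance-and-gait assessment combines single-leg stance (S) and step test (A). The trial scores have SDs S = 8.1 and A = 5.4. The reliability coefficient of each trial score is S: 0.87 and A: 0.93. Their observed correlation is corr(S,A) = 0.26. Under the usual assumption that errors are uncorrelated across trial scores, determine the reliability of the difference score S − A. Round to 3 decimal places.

0.853

Var(S−A) = 8.1² + 5.4² − 2·8.1·5.4·0.26 = 94.77 − 22.7448 = 72.0252.
Because errors are independent across components, Cov(Tᵢ,Tⱼ) = Cov(Xᵢ,Xⱼ); the off-diagonal part of the true-score variance is the same as above.
True-score variance = [8.1²·0.87 + 5.4²·0.93] − 22.7448 = 84.1995 − 22.7448 = 61.4547.
Reliability = 61.4547 / 72.0252 = 0.853.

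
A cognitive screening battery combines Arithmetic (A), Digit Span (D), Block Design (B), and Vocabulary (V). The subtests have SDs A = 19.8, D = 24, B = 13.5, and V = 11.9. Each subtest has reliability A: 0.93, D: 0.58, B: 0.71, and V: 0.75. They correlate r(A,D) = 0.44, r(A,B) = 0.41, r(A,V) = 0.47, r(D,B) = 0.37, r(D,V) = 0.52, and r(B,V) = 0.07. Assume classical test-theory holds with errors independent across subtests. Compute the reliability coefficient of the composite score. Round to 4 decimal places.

0.8680

Var(A+D+B+V) = 19.8² + 24² + 13.5² + 11.9² + 2·[19.8·24·0.44 + 19.8·13.5·0.41 + 19.8·11.9·0.47 + 24·13.5·0.37 + 24·11.9·0.52 + 13.5·11.9·0.07] = 1291.9 + 1418.12 = 2710.02.
Because errors are independent across components, Cov(Tᵢ,Tⱼ) = Cov(Xᵢ,Xⱼ); the off-diagonal part of the true-score variance is the same as above.
True-score variance = [19.8²·0.93 + 24²·0.58 + 13.5²·0.71 + 11.9²·0.75] + 1418.12 = 934.282 + 1418.12 = 2352.4.
Reliability = 2352.4 / 2710.02 = 0.8680.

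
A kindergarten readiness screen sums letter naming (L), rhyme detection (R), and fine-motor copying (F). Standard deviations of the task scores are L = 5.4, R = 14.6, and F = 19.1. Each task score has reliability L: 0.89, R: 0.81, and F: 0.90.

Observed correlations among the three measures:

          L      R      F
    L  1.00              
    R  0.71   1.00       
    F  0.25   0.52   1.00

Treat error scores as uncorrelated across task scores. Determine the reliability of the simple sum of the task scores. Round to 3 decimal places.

0.924

Var(L+R+F) = 5.4² + 14.6² + 19.1² + 2·[5.4·14.6·0.71 + 5.4·19.1·0.25 + 14.6·19.1·0.52] = 607.13 + 453.537 = 1060.67.
With uncorrelated errors the cross-covariances are all true-score covariance, so they carry over unchanged; only the diagonal terms shrink to ρᵢσᵢ².
True-score variance = [5.4²·0.89 + 14.6²·0.81 + 19.1²·0.90] + 453.537 = 526.941 + 453.537 = 980.478.
Reliability = 980.478 / 1060.67 = 0.924.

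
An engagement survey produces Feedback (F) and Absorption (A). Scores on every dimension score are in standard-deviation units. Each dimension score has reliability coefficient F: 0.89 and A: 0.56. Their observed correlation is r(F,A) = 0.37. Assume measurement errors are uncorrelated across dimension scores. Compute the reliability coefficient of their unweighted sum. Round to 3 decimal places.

0.799

Var(F+A) = 2 + 2·[0.37] = 2 + 0.74 = 2.74.
Under uncorrelated errors the observed covariances equal the true-score covariances, so only the own-variance terms attenuate.
True-score variance = [0.89 + 0.56] + 0.74 = 1.45 + 0.74 = 2.19.
Reliability = 2.19 / 2.74 = 0.799.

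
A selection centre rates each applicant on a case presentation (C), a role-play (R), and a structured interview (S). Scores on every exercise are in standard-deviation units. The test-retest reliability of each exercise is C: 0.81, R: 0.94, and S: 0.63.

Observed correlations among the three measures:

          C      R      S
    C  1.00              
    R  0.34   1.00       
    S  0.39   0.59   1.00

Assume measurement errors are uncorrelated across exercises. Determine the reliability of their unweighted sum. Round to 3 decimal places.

Var(C+R+S) = 3 + 2·[0.34 + 0.39 + 0.59] = 3 + 2.64 = 5.64.
Because errors are independent across components, Cov(Tᵢ,Tⱼ) = Cov(Xᵢ,Xⱼ); the off-diagonal part of the true-score variance is the same as above.
True-score variance = [0.81 + 0.94 + 0.63] + 2.64 = 2.38 + 2.64 = 5.02.
Reliability = 5.02 / 5.64 = 0.890.

0.890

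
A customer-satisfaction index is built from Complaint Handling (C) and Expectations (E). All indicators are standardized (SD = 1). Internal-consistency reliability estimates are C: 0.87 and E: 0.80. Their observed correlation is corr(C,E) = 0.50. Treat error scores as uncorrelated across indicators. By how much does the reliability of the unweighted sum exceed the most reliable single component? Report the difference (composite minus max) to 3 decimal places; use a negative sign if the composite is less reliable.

0.020

Var(sum) = 2 + 1 = 3; true-score variance = 1.67 + 1 = 2.67; composite reliability = 0.8900.
Max component reliability = 0.8700.
Difference = 0.8900 − 0.8700 = 0.020.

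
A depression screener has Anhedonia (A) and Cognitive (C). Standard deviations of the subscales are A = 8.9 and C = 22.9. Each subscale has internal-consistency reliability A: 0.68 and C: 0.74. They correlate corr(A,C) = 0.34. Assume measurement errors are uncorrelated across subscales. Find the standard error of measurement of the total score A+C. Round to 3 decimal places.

Var(total) = 603.62 + 138.591 = 742.211.
True-score variance = 441.926 + 138.591 = 580.517, so reliability = 0.7821.
Error variance = 742.211 − 580.517 = 161.694; SEM = √161.694 = 12.716.

12.716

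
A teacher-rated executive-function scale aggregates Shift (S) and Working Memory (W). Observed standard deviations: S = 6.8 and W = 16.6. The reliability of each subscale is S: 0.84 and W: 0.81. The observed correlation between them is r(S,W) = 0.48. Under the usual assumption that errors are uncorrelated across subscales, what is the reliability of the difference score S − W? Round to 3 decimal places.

Var(S−W) = 6.8² + 16.6² − 2·6.8·16.6·0.48 = 321.8 − 108.365 = 213.435.
Because errors are independent across components, Cov(Tᵢ,Tⱼ) = Cov(Xᵢ,Xⱼ); the off-diagonal part of the true-score variance is the same as above.
True-score variance = [6.8²·0.84 + 16.6²·0.81] − 108.365 = 262.045 − 108.365 = 153.68.
Reliability = 153.68 / 213.435 = 0.720.

0.720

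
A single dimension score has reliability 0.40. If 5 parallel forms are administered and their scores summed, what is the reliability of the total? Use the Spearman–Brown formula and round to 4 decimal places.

ρ_k = kρ / (1 + (k−1)ρ) = 5·0.40 / (1 + 4·0.40) = 2.000 / 2.600 = 0.7692.

0.7692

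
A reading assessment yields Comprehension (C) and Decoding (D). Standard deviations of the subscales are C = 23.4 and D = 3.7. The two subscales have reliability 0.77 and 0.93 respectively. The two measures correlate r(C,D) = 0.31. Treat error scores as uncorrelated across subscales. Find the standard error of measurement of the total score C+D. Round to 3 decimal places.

Var(total) = 561.25 + 53.6796 = 614.93.
True-score variance = 434.353 + 53.6796 = 488.032, so reliability = 0.7936.
Error variance = 614.93 − 488.032 = 126.897; SEM = √126.897 = 11.265.

11.265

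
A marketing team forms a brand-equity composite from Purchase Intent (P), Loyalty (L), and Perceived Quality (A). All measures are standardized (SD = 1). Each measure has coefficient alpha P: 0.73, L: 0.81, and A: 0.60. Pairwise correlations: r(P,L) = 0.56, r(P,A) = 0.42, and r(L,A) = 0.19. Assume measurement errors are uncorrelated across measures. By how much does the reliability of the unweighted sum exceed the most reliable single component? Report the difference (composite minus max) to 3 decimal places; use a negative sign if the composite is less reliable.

Var(sum) = 3 + 2.34 = 5.34; true-score variance = 2.14 + 2.34 = 4.48; composite reliability = 0.8390.
Max component reliability = 0.8100.
Difference = 0.8390 − 0.8100 = 0.029.

0.029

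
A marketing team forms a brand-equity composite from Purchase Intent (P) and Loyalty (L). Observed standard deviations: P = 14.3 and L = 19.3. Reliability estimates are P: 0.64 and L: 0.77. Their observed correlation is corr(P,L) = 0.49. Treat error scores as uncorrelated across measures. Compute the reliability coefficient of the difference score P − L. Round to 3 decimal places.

0.480

Var(P−L) = 14.3² + 19.3² − 2·14.3·19.3·0.49 = 576.98 − 270.47 = 306.51.
Because errors are independent across components, Cov(Tᵢ,Tⱼ) = Cov(Xᵢ,Xⱼ); the off-diagonal part of the true-score variance is the same as above.
True-score variance = [14.3²·0.64 + 19.3²·0.77] − 270.47 = 417.691 − 270.47 = 147.221.
Reliability = 147.221 / 306.51 = 0.480.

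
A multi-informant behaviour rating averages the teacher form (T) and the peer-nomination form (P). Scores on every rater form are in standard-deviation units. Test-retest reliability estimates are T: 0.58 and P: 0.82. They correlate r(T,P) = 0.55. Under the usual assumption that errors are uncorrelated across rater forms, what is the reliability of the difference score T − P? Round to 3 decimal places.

Var(T−P) = 1 + 1 − 2·0.55 = 2 − 1.1 = 0.9.
With uncorrelated errors the cross-covariances are all true-score covariance, so they carry over unchanged; only the diagonal terms shrink to ρᵢσᵢ².
True-score variance = [0.58 + 0.82] − 1.1 = 1.4 − 1.1 = 0.3.
Reliability = 0.3 / 0.9 = 0.333.

0.333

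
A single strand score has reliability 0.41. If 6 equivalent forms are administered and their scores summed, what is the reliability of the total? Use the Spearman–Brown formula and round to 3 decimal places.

ρ_k = kρ / (1 + (k−1)ρ) = 6·0.41 / (1 + 5·0.41) = 2.460 / 3.050 = 0.807.

0.807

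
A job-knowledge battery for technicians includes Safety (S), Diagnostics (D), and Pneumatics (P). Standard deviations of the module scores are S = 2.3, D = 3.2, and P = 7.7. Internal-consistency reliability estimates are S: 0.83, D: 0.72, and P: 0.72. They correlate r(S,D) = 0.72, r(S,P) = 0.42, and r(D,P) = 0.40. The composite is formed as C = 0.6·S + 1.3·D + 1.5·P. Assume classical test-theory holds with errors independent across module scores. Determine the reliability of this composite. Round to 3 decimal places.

Var(C) = 0.6²·2.3² + 1.3²·3.2² + 1.5²·7.7² + 2·[0.78·2.3·3.2·0.72 + 0.9·2.3·7.7·0.42 + 1.95·3.2·7.7·0.40] = 152.613 + 60.0939 = 212.706.
Under uncorrelated errors the observed covariances equal the true-score covariances, so only the own-variance terms attenuate.
True-score variance = [0.6²·2.3²·0.83 + 1.3²·3.2²·0.72 + 1.5²·7.7²·0.72] + 60.0939 = 110.09 + 60.0939 = 170.184.
Reliability = 170.184 / 212.706 = 0.800.

0.800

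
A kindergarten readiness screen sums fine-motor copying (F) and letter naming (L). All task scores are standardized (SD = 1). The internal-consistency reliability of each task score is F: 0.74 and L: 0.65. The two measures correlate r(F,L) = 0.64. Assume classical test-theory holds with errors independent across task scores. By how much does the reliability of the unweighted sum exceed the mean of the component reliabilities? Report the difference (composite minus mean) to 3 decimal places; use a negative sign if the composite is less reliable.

Var(sum) = 2 + 1.28 = 3.28; true-score variance = 1.39 + 1.28 = 2.67; composite reliability = 0.8140.
Mean component reliability = 0.6950.
Difference = 0.8140 − 0.6950 = 0.119.

0.119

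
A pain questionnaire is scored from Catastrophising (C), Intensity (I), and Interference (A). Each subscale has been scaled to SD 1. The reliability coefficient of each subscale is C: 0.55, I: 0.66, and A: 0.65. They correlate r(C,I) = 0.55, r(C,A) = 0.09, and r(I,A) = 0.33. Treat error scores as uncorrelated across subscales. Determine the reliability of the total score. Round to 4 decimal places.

0.7692

Var(C+I+A) = 3 + 2·[0.55 + 0.09 + 0.33] = 3 + 1.94 = 4.94.
Under uncorrelated errors the observed covariances equal the true-score covariances, so only the own-variance terms attenuate.
True-score variance = [0.55 + 0.66 + 0.65] + 1.94 = 1.86 + 1.94 = 3.8.
Reliability = 3.8 / 4.94 = 0.7692.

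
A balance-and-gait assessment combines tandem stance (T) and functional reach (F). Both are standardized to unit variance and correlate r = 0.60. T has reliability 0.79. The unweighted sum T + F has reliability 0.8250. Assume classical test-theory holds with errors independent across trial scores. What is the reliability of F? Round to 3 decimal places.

Var(T+F) = 2 + 2·0.60 = 3.200.
True-score variance = ρ_T + ρ_F + 2·0.60, so 0.8250 = (0.79 + ρ_F + 1.20) / 3.200.
ρ_F = 0.8250·3.200 − 0.79 − 1.20 = 0.650.

0.650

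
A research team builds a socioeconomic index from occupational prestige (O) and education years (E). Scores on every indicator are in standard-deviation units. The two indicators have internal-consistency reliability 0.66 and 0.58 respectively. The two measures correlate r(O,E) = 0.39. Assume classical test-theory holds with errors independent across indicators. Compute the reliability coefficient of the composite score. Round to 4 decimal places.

0.7266

Var(O+E) = 2 + 2·[0.39] = 2 + 0.78 = 2.78.
Under uncorrelated errors the observed covariances equal the true-score covariances, so only the own-variance terms attenuate.
True-score variance = [0.66 + 0.58] + 0.78 = 1.24 + 0.78 = 2.02.
Reliability = 2.02 / 2.78 = 0.7266.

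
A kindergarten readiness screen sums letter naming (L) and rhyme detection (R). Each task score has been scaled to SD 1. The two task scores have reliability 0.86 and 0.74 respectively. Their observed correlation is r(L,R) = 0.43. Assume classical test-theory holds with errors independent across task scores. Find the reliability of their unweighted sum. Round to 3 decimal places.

0.860

Var(L+R) = 2 + 2·[0.43] = 2 + 0.86 = 2.86.
Under uncorrelated errors the observed covariances equal the true-score covariances, so only the own-variance terms attenuate.
True-score variance = [0.86 + 0.74] + 0.86 = 1.6 + 0.86 = 2.46.
Reliability = 2.46 / 2.86 = 0.860.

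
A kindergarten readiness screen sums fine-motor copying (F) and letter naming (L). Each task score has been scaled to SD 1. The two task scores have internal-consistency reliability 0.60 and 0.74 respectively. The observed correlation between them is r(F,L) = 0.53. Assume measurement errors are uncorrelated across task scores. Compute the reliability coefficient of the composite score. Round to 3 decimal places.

0.784

Var(F+L) = 2 + 2·[0.53] = 2 + 1.06 = 3.06.
Under uncorrelated errors the observed covariances equal the true-score covariances, so only the own-variance terms attenuate.
True-score variance = [0.60 + 0.74] + 1.06 = 1.34 + 1.06 = 2.4.
Reliability = 2.4 / 3.06 = 0.784.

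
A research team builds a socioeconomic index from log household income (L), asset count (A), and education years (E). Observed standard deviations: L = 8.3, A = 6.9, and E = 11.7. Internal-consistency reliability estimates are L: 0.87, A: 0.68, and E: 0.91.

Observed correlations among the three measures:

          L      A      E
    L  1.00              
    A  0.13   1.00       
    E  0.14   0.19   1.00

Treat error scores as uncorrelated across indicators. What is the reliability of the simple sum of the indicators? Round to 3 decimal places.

Var(L+A+E) = 8.3² + 6.9² + 11.7² + 2·[8.3·6.9·0.13 + 8.3·11.7·0.14 + 6.9·11.7·0.19] = 253.39 + 72.7584 = 326.148.
With uncorrelated errors the cross-covariances are all true-score covariance, so they carry over unchanged; only the diagonal terms shrink to ρᵢσᵢ².
True-score variance = [8.3²·0.87 + 6.9²·0.68 + 11.7²·0.91] + 72.7584 = 216.879 + 72.7584 = 289.637.
Reliability = 289.637 / 326.148 = 0.888.

0.888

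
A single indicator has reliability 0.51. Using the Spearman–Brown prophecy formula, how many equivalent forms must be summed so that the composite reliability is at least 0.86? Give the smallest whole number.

k ≥ ρ*(1−ρ₁)/(ρ₁(1−ρ*)) = 0.86·0.49 / (0.51·0.14) = 5.902.
Smallest integer k = 6.

6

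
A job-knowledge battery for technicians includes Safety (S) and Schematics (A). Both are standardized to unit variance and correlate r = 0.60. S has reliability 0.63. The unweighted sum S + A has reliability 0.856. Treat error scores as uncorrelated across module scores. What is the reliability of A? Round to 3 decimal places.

Var(S+A) = 2 + 2·0.60 = 3.200.
True-score variance = ρ_S + ρ_A + 2·0.60, so 0.856 = (0.63 + ρ_A + 1.20) / 3.200.
ρ_A = 0.856·3.200 − 0.63 − 1.20 = 0.909.

0.909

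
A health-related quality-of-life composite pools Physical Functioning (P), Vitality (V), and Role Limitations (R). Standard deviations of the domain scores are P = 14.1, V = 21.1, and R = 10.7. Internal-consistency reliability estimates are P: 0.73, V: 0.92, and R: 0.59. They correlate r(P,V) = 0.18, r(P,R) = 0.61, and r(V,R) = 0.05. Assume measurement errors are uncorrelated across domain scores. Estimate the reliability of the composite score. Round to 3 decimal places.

Var(P+V+R) = 14.1² + 21.1² + 10.7² + 2·[14.1·21.1·0.18 + 14.1·10.7·0.61 + 21.1·10.7·0.05] = 758.51 + 313.742 = 1072.25.
Because errors are independent across components, Cov(Tᵢ,Tⱼ) = Cov(Xᵢ,Xⱼ); the off-diagonal part of the true-score variance is the same as above.
True-score variance = [14.1²·0.73 + 21.1²·0.92 + 10.7²·0.59] + 313.742 = 622.274 + 313.742 = 936.016.
Reliability = 936.016 / 1072.25 = 0.873.

0.873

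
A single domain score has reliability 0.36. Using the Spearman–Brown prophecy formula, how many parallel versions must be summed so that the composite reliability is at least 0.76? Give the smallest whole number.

6

k ≥ ρ*(1−ρ₁)/(ρ₁(1−ρ*)) = 0.76·0.64 / (0.36·0.24) = 5.630.
Smallest integer k = 6.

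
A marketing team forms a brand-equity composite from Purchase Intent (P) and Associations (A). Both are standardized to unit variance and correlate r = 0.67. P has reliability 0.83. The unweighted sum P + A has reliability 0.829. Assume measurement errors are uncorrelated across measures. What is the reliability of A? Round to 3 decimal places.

Var(P+A) = 2 + 2·0.67 = 3.340.
True-score variance = ρ_P + ρ_A + 2·0.67, so 0.829 = (0.83 + ρ_A + 1.34) / 3.340.
ρ_A = 0.829·3.340 − 0.83 − 1.34 = 0.599.

0.599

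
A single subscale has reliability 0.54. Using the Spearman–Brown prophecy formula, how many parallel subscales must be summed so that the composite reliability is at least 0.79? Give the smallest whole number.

k ≥ ρ*(1−ρ₁)/(ρ₁(1−ρ*)) = 0.79·0.46 / (0.54·0.21) = 3.205.
Smallest integer k = 4.

4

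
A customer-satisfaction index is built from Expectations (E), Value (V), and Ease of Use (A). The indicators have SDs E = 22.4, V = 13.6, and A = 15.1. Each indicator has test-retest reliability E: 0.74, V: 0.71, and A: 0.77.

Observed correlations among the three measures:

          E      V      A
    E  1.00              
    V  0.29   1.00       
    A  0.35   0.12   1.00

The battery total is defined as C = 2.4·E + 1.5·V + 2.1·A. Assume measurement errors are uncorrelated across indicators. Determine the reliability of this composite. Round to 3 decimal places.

Var(C) = 2.4²·22.4² + 1.5²·13.6² + 2.1²·15.1² + 2·[3.6·22.4·13.6·0.29 + 5.04·22.4·15.1·0.35 + 3.15·13.6·15.1·0.12] = 4311.82 + 1984.65 = 6296.47.
Under uncorrelated errors the observed covariances equal the true-score covariances, so only the own-variance terms attenuate.
True-score variance = [2.4²·22.4²·0.74 + 1.5²·13.6²·0.71 + 2.1²·15.1²·0.77] + 1984.65 = 3208.43 + 1984.65 = 5193.08.
Reliability = 5193.08 / 6296.47 = 0.825.

0.825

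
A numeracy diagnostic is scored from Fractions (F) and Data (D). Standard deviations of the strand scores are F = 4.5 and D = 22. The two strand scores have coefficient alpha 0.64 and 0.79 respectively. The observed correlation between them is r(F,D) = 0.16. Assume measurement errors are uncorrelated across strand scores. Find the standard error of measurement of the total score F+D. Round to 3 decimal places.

10.437

Var(total) = 504.25 + 31.68 = 535.93.
True-score variance = 395.32 + 31.68 = 427, so reliability = 0.7967.
Error variance = 535.93 − 427 = 108.93; SEM = √108.93 = 10.437.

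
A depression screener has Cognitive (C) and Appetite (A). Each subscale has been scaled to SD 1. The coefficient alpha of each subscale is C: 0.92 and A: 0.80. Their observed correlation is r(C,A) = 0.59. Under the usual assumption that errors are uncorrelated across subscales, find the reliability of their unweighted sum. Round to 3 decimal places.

Var(C+A) = 2 + 2·[0.59] = 2 + 1.18 = 3.18.
Under uncorrelated errors the observed covariances equal the true-score covariances, so only the own-variance terms attenuate.
True-score variance = [0.92 + 0.80] + 1.18 = 1.72 + 1.18 = 2.9.
Reliability = 2.9 / 3.18 = 0.912.

0.912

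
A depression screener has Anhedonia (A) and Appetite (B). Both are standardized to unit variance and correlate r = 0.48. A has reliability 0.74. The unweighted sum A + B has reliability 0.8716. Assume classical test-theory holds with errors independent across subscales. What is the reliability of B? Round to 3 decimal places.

0.880

Var(A+B) = 2 + 2·0.48 = 2.960.
True-score variance = ρ_A + ρ_B + 2·0.48, so 0.8716 = (0.74 + ρ_B + 0.96) / 2.960.
ρ_B = 0.8716·2.960 − 0.74 − 0.96 = 0.880.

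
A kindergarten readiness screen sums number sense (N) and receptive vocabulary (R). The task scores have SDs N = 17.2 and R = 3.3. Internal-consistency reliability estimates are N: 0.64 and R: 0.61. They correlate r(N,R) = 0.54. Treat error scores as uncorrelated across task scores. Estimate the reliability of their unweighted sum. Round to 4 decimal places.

0.6991

Var(N+R) = 17.2² + 3.3² + 2·[17.2·3.3·0.54] = 306.73 + 61.3008 = 368.031.
Because errors are independent across components, Cov(Tᵢ,Tⱼ) = Cov(Xᵢ,Xⱼ); the off-diagonal part of the true-score variance is the same as above.
True-score variance = [17.2²·0.64 + 3.3²·0.61] + 61.3008 = 195.98 + 61.3008 = 257.281.
Reliability = 257.281 / 368.031 = 0.6991.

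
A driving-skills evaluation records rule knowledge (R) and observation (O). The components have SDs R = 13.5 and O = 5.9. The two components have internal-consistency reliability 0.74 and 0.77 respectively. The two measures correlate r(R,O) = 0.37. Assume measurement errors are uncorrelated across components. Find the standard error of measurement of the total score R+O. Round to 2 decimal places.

Var(total) = 217.06 + 58.941 = 276.001.
True-score variance = 161.669 + 58.941 = 220.61, so reliability = 0.7993.
Error variance = 276.001 − 220.61 = 55.3913; SEM = √55.3913 = 7.44.

7.44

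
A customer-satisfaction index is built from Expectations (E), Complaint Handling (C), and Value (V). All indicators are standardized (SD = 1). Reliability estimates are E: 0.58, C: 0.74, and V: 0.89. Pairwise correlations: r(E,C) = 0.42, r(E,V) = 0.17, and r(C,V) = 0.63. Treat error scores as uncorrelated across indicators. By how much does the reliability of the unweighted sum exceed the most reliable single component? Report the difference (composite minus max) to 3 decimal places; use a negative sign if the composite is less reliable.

-0.035

Var(sum) = 3 + 2.44 = 5.44; true-score variance = 2.21 + 2.44 = 4.65; composite reliability = 0.8548.
Max component reliability = 0.8900.
Difference = 0.8548 − 0.8900 = -0.035.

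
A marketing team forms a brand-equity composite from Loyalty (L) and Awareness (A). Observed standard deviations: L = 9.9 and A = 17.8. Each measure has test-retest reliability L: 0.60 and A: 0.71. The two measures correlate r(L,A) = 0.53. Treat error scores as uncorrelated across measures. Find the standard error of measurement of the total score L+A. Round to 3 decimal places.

Var(total) = 414.85 + 186.793 = 601.643.
True-score variance = 283.762 + 186.793 = 470.556, so reliability = 0.7821.
Error variance = 601.643 − 470.556 = 131.088; SEM = √131.088 = 11.449.

11.449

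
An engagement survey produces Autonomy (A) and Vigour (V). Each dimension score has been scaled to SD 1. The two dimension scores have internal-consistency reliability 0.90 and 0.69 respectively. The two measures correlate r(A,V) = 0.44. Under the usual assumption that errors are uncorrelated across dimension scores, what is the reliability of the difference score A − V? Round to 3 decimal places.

0.634

Var(A−V) = 1 + 1 − 2·0.44 = 2 − 0.88 = 1.12.
With uncorrelated errors the cross-covariances are all true-score covariance, so they carry over unchanged; only the diagonal terms shrink to ρᵢσᵢ².
True-score variance = [0.90 + 0.69] − 0.88 = 1.59 − 0.88 = 0.71.
Reliability = 0.71 / 1.12 = 0.634.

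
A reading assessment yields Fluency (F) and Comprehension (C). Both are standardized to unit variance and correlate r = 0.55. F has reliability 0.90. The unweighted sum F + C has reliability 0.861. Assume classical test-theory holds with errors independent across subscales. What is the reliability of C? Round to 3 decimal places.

0.669

Var(F+C) = 2 + 2·0.55 = 3.100.
True-score variance = ρ_F + ρ_C + 2·0.55, so 0.861 = (0.90 + ρ_C + 1.10) / 3.100.
ρ_C = 0.861·3.100 − 0.90 − 1.10 = 0.669.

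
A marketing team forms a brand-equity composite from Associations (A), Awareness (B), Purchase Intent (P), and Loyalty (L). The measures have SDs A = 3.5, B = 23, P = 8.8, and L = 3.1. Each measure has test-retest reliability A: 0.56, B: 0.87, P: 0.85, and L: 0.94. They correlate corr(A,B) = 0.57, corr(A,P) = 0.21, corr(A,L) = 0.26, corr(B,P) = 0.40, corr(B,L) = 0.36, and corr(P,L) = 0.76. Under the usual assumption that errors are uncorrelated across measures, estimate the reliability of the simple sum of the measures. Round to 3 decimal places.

0.913

Var(A+B+P+L) = 3.5² + 23² + 8.8² + 3.1² + 2·[3.5·23·0.57 + 3.5·8.8·0.21 + 3.5·3.1·0.26 + 23·8.8·0.40 + 23·3.1·0.36 + 8.8·3.1·0.76] = 628.3 + 365.07 = 993.37.
Under uncorrelated errors the observed covariances equal the true-score covariances, so only the own-variance terms attenuate.
True-score variance = [3.5²·0.56 + 23²·0.87 + 8.8²·0.85 + 3.1²·0.94] + 365.07 = 541.947 + 365.07 = 907.017.
Reliability = 907.017 / 993.37 = 0.913.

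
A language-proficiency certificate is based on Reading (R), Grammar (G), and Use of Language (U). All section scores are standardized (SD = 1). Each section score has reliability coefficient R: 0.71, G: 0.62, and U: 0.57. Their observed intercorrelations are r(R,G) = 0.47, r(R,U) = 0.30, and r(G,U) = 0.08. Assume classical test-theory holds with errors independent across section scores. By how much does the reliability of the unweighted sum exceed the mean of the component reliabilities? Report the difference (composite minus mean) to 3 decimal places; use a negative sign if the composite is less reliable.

0.133

Var(sum) = 3 + 1.7 = 4.7; true-score variance = 1.9 + 1.7 = 3.6; composite reliability = 0.7660.
Mean component reliability = 0.6333.
Difference = 0.7660 − 0.6333 = 0.133.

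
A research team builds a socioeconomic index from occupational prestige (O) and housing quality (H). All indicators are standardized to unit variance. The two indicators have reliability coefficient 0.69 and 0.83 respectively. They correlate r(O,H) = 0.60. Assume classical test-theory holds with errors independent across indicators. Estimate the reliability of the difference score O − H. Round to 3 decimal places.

0.400

Var(O−H) = 1 + 1 − 2·0.60 = 2 − 1.2 = 0.8.
With uncorrelated errors the cross-covariances are all true-score covariance, so they carry over unchanged; only the diagonal terms shrink to ρᵢσᵢ².
True-score variance = [0.69 + 0.83] − 1.2 = 1.52 − 1.2 = 0.32.
Reliability = 0.32 / 0.8 = 0.400.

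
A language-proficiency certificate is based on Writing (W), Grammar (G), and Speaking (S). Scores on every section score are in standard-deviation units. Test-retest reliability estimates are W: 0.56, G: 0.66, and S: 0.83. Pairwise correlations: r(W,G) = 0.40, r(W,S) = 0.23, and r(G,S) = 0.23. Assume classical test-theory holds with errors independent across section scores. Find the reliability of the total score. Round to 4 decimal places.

Var(W+G+S) = 3 + 2·[0.40 + 0.23 + 0.23] = 3 + 1.72 = 4.72.
Under uncorrelated errors the observed covariances equal the true-score covariances, so only the own-variance terms attenuate.
True-score variance = [0.56 + 0.66 + 0.83] + 1.72 = 2.05 + 1.72 = 3.77.
Reliability = 3.77 / 4.72 = 0.7987.

0.7987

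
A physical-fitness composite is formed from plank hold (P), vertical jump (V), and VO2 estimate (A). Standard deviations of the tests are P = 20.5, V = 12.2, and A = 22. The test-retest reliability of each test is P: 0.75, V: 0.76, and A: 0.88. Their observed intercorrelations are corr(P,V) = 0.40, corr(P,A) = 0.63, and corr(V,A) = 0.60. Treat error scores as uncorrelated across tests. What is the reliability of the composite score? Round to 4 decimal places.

0.9072

Var(P+V+A) = 20.5² + 12.2² + 22² + 2·[20.5·12.2·0.40 + 20.5·22·0.63 + 12.2·22·0.60] = 1053.09 + 1090.42 = 2143.51.
Because errors are independent across components, Cov(Tᵢ,Tⱼ) = Cov(Xᵢ,Xⱼ); the off-diagonal part of the true-score variance is the same as above.
True-score variance = [20.5²·0.75 + 12.2²·0.76 + 22²·0.88] + 1090.42 = 854.226 + 1090.42 = 1944.65.
Reliability = 1944.65 / 2143.51 = 0.9072.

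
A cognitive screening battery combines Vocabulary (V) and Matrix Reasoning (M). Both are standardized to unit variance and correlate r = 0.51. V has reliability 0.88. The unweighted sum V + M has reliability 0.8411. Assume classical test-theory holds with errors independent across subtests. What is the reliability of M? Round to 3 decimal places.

Var(V+M) = 2 + 2·0.51 = 3.020.
True-score variance = ρ_V + ρ_M + 2·0.51, so 0.8411 = (0.88 + ρ_M + 1.02) / 3.020.
ρ_M = 0.8411·3.020 − 0.88 − 1.02 = 0.640.

0.640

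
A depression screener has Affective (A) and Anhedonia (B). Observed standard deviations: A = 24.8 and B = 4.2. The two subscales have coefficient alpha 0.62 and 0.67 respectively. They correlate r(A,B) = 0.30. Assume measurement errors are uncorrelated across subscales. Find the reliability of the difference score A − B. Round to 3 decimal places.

0.580

Var(A−B) = 24.8² + 4.2² − 2·24.8·4.2·0.30 = 632.68 − 62.496 = 570.184.
Because errors are independent across components, Cov(Tᵢ,Tⱼ) = Cov(Xᵢ,Xⱼ); the off-diagonal part of the true-score variance is the same as above.
True-score variance = [24.8²·0.62 + 4.2²·0.67] − 62.496 = 393.144 − 62.496 = 330.648.
Reliability = 330.648 / 570.184 = 0.580.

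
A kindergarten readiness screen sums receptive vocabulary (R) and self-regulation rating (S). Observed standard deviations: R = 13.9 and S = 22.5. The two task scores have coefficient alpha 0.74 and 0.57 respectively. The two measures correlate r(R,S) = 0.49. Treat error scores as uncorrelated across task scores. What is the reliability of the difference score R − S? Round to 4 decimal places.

0.3182

Var(R−S) = 13.9² + 22.5² − 2·13.9·22.5·0.49 = 699.46 − 306.495 = 392.965.
With uncorrelated errors the cross-covariances are all true-score covariance, so they carry over unchanged; only the diagonal terms shrink to ρᵢσᵢ².
True-score variance = [13.9²·0.74 + 22.5²·0.57] − 306.495 = 431.538 − 306.495 = 125.043.
Reliability = 125.043 / 392.965 = 0.3182.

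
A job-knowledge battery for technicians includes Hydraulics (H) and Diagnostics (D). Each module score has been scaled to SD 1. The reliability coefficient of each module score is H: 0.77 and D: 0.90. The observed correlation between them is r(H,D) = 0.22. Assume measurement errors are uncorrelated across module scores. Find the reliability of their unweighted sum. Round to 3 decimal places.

Var(H+D) = 2 + 2·[0.22] = 2 + 0.44 = 2.44.
With uncorrelated errors the cross-covariances are all true-score covariance, so they carry over unchanged; only the diagonal terms shrink to ρᵢσᵢ².
True-score variance = [0.77 + 0.90] + 0.44 = 1.67 + 0.44 = 2.11.
Reliability = 2.11 / 2.44 = 0.865.

0.865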